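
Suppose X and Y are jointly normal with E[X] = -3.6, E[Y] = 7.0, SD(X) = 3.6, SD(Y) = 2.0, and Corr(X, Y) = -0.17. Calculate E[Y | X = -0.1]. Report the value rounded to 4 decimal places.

The regression of Y on X has slope ρ·σ_Y/σ_X and passes through (μ_X, μ_Y).
E[Y | X=-0.1] = 7.0 + (-0.17)·(2.0/3.6)·(-0.1 − (-3.6)) = 7.0 + (-0.094444)·(3.5) = 6.6694.

6.6694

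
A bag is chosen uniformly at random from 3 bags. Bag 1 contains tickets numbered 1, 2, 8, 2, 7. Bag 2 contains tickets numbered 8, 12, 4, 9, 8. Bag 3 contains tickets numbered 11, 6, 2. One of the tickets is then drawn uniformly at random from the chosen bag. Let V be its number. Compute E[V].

E[V | bag 1] = (1+2+8+2+7)/5 = 4.
E[V | bag 2] = (8+12+4+9+8)/5 = 41/5.
E[V | bag 3] = (11+6+2)/3 = 19/3.
E[V] = (1/3)·(4) + (1/3)·(41/5) + (1/3)·(19/3) = 278/45.

278/45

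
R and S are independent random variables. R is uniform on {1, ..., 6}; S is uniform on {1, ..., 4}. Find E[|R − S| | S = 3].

Outcomes with S = 3: (1,3), (2,3), (3,3), (4,3), (5,3), (6,3), each with probability 1/24.
E[|R − S| | S = 3] = (2 + 1 + 0 + 1 + 2 + 3) / 6 = 3/2.

3/2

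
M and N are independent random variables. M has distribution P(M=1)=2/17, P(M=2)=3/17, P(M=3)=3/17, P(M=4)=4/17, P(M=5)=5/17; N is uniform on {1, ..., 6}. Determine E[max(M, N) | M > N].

P(M > N) = 41/102.
Summing max(M,N)·P(x,y) over outcomes with M > N gives 86/51.
E[max(M, N) | M > N] = (86/51) / (41/102) = 172/41.

172/41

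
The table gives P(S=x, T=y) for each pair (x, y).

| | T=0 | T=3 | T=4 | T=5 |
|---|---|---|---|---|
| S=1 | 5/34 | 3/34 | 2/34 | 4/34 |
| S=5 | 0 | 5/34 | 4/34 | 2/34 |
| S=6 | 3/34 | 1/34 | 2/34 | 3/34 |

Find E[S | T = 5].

P(T = 5) = 9/34.
Σ S·P over the event = 1·(4/34) + 5·(2/34) + 6·(3/34) = 16/17.
E[S | T = 5] = (16/17) / (9/34) = 32/9.

32/9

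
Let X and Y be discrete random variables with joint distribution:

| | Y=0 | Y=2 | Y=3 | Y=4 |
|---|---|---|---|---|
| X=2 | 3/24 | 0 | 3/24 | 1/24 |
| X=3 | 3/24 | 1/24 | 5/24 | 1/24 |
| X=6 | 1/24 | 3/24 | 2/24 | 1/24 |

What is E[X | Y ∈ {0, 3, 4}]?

P(Y ∈ {0, 3, 4}) = 5/6.
Summing X·P(X=x,Y=y) over the conditioning event gives 65/24.
E[X | Y ∈ {0, 3, 4}] = (65/24) / (5/6) = 13/4.

13/4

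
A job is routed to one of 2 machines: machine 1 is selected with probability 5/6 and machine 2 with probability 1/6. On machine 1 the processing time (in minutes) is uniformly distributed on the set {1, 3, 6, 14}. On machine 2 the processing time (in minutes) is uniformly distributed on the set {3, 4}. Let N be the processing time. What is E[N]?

67/12

E[N | machine 1] = (1+3+6+14)/4 = 6.
E[N | machine 2] = (3+4)/2 = 7/2.
By the law of total expectation,
E[N] = (5/6)·(6) + (1/6)·(7/2) = 67/12.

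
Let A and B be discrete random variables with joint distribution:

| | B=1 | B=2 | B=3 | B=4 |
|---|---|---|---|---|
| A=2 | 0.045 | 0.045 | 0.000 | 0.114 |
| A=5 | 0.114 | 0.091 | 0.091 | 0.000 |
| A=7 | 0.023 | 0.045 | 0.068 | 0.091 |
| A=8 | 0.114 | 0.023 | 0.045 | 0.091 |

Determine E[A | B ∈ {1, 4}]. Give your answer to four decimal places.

P(B ∈ {1, 4}) = 0.592.
Σ A·P over the event = 2·(0.045) + 2·(0.114) + 5·(0.114) + 7·(0.023) + 7·(0.091) + 8·(0.114) + 8·(0.091) = 3.326.
E[A | B ∈ {1, 4}] = (3.326) / (0.592) = 5.6182.

5.6182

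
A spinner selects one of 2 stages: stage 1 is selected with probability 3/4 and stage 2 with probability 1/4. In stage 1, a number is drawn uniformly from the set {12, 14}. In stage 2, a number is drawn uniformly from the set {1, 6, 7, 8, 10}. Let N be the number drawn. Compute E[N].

E[N | stage 1] = (12+14)/2 = 13.
E[N | stage 2] = (1+6+7+8+10)/5 = 32/5.
E[N] = (3/4)·(13) + (1/4)·(32/5) = 227/20.

227/20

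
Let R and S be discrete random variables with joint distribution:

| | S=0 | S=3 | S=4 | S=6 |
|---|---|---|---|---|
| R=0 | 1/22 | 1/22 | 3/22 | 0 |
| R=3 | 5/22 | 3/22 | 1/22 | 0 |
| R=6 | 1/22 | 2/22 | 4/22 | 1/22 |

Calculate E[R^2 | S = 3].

33/2

P(S = 3) = 3/11.
Summing R^2·P(R=x,S=y) over the conditioning event gives 9/2.
E[R^2 | S = 3] = (9/2) / (3/11) = 33/2.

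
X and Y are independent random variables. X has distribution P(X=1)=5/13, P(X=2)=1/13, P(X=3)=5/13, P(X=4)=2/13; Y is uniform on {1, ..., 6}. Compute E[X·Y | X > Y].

P(X > Y) = 17/78.
Summing XY·P(x,y) over outcomes with X > Y gives 95/78.
E[X·Y | X > Y] = (95/78) / (17/78) = 95/17.

95/17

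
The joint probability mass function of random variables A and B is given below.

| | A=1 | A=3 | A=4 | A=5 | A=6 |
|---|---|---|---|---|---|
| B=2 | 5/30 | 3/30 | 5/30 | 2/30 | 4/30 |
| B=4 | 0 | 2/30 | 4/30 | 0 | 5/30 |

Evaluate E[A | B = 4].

52/11

P(B = 4) = 11/30.
Σ A·P over the event = 3·(2/30) + 4·(4/30) + 6·(5/30) = 26/15.
E[A | B = 4] = (26/15) / (11/30) = 52/11.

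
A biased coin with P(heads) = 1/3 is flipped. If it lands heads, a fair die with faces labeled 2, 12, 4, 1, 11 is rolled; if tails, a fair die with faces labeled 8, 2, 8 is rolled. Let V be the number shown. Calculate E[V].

6

E[V | heads] = (2+12+4+1+11)/5 = 6.
E[V | tails] = (8+2+8)/3 = 6.
E[V] = (1/3)·(6) + (2/3)·(6) = 6.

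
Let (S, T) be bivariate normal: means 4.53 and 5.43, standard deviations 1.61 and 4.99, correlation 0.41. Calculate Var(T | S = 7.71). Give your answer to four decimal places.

20.7144

For a bivariate normal, Var(T | S=x) = σ_T²(1 − ρ²).
Var(T | S=7.71) = (4.99)²·(1 − (0.41)²) = 24.9001·0.8319 = 20.7144.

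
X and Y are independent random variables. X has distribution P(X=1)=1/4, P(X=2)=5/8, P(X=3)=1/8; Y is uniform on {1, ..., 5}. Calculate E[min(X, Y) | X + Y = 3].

1

P(X + Y = 3) = 7/40.
Summing min(X,Y)·P(x,y) over outcomes with X + Y = 3 gives 7/40.
E[min(X, Y) | X + Y = 3] = (7/40) / (7/40) = 1.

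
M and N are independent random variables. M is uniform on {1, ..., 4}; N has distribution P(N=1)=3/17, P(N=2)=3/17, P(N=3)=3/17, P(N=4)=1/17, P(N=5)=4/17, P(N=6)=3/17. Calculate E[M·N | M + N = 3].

P(M + N = 3) = 3/34.
Summing MN·P(x,y) over outcomes with M + N = 3 gives 3/17.
E[M·N | M + N = 3] = (3/17) / (3/34) = 2.

2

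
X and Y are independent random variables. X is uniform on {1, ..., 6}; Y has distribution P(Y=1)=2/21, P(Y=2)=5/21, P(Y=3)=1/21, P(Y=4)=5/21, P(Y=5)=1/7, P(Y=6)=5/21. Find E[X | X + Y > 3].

P(X + Y > 3) = 13/14.
Summing X·P(x,y) over outcomes with X + Y > 3 gives 215/63.
E[X | X + Y > 3] = (215/63) / (13/14) = 430/117.

430/117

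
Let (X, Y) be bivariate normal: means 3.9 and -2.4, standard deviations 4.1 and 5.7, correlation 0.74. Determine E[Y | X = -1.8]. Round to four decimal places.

E[Y | X=x] = μ_Y + ρ(σ_Y/σ_X)(x − μ_X) for jointly normal variables.
E[Y | X=-1.8] = -2.4 + (0.74)·(5.7/4.1)·(-1.8 − (3.9)) = -2.4 + (1.02878)·(-5.7) = -8.2640.

-8.2640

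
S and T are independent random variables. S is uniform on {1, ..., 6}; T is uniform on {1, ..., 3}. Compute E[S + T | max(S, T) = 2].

10/3

Outcomes with max(S, T) = 2: (1,2), (2,1), (2,2), each with probability 1/18.
E[S + T | max(S, T) = 2] = (3 + 3 + 4) / 3 = 10/3.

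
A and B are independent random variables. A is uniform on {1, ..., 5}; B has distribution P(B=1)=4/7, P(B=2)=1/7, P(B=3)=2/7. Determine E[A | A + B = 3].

P(A + B = 3) = 1/7.
Summing A·P(x,y) over outcomes with A + B = 3 gives 9/35.
E[A | A + B = 3] = (9/35) / (1/7) = 9/5.

9/5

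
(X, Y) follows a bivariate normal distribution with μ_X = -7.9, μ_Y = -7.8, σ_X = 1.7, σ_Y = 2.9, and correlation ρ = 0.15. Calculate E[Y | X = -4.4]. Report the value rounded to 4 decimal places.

For a bivariate normal, E[Y | X=x] = μ_Y + ρ·(σ_Y/σ_X)·(x − μ_X).
E[Y | X=-4.4] = -7.8 + (0.15)·(2.9/1.7)·(-4.4 − (-7.9)) = -7.8 + (0.25588)·(3.5) = -6.9044.

-6.9044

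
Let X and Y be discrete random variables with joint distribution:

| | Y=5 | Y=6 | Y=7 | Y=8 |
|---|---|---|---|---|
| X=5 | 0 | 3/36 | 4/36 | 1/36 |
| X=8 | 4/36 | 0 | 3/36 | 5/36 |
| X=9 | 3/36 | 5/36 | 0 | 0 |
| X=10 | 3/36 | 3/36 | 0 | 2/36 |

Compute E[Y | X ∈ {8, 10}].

13/2

P(X ∈ {8, 10}) = 5/9.
Σ Y·P over the event = 5·(4/36) + 7·(3/36) + 8·(5/36) + 5·(3/36) + 6·(3/36) + 8·(2/36) = 65/18.
E[Y | X ∈ {8, 10}] = (65/18) / (5/9) = 13/2.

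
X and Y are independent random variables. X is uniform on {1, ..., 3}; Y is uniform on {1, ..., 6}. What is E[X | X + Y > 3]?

P(X + Y > 3) = 5/6.
Summing X·P(x,y) over outcomes with X + Y > 3 gives 16/9.
E[X | X + Y > 3] = (16/9) / (5/6) = 32/15.

32/15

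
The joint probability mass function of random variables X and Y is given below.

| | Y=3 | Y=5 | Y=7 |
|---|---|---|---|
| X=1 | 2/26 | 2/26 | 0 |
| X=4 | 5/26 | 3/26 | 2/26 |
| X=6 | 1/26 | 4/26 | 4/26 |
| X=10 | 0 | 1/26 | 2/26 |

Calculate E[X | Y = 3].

7/2

P(Y = 3) = 4/13.
Σ X·P over the event = 1·(2/26) + 4·(5/26) + 6·(1/26) = 14/13.
E[X | Y = 3] = (14/13) / (4/13) = 7/2.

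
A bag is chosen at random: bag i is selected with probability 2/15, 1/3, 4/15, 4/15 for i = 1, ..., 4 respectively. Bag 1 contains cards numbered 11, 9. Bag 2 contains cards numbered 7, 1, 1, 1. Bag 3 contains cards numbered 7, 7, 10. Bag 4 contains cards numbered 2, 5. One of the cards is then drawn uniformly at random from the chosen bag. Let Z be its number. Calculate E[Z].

E[Z | bag 1] = (11+9)/2 = 10.
E[Z | bag 2] = (7+1+1+1)/4 = 5/2.
E[Z | bag 3] = (7+7+10)/3 = 8.
E[Z | bag 4] = (2+5)/2 = 7/2.
By the law of total expectation,
E[Z] = (2/15)·(10) + (1/3)·(5/2) + (4/15)·(8) + (4/15)·(7/2) = 157/30.

157/30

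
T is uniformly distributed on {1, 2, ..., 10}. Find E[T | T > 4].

15/2

Given T > 4, T is equally likely to be any of {5, 6, 7, 8, 9, 10}.
E[T | T > 4] = (5 + 6 + 7 + 8 + 9 + 10) / 6 = 15/2.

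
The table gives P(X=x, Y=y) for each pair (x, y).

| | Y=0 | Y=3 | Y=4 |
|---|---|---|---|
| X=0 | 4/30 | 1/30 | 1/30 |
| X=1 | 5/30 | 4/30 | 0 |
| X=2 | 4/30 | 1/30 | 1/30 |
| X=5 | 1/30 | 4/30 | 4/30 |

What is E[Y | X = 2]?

P(X = 2) = 1/5.
Σ Y·P over the event = 0·(4/30) + 3·(1/30) + 4·(1/30) = 7/30.
E[Y | X = 2] = (7/30) / (1/5) = 7/6.

7/6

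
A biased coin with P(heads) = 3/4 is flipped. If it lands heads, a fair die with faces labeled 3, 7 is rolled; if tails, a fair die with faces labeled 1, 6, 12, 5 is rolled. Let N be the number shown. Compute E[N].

E[N | heads] = (3+7)/2 = 5.
E[N | tails] = (1+6+12+5)/4 = 6.
By the law of total expectation,
E[N] = (3/4)·(5) + (1/4)·(6) = 21/4.

21/4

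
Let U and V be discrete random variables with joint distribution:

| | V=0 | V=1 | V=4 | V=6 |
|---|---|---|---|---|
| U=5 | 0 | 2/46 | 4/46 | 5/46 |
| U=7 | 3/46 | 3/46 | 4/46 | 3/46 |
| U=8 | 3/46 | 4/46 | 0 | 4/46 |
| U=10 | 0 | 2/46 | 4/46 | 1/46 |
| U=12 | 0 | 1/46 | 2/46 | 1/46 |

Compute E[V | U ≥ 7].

104/35

P(U ≥ 7) = 35/46.
Summing V·P(U=x,V=y) over the conditioning event gives 52/23.
E[V | U ≥ 7] = (52/23) / (35/46) = 104/35.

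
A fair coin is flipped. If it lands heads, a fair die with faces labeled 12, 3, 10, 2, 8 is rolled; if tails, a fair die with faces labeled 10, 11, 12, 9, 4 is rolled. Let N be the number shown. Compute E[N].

81/10

E[N | heads] = (12+3+10+2+8)/5 = 7.
E[N | tails] = (10+11+12+9+4)/5 = 46/5.
E[N] = (1/2)·(7) + (1/2)·(46/5) = 81/10.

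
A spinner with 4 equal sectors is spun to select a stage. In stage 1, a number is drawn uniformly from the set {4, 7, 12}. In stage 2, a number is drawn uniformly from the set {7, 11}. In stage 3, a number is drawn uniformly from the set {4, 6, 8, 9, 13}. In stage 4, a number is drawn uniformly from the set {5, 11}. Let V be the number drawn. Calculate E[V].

E[V | stage 1] = (4+7+12)/3 = 23/3.
E[V | stage 2] = (7+11)/2 = 9.
E[V | stage 3] = (4+6+8+9+13)/5 = 8.
E[V | stage 4] = (5+11)/2 = 8.
By the law of total expectation,
E[V] = (1/4)·(23/3) + (1/4)·(9) + (1/4)·(8) + (1/4)·(8) = 49/6.

49/6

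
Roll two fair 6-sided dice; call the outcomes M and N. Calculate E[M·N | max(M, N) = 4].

Outcomes with max(M, N) = 4: (1,4), (2,4), (3,4), (4,1), (4,2), (4,3), (4,4), each with probability 1/36.
E[M·N | max(M, N) = 4] = (4 + 8 + 12 + 4 + 8 + 12 + 16) / 7 = 64/7.

64/7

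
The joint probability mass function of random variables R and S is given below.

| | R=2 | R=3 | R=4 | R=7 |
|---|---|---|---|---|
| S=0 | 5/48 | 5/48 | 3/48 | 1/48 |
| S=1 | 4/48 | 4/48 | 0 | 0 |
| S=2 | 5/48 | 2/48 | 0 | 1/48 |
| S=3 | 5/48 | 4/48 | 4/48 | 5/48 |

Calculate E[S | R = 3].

4/3

P(R = 3) = 5/16.
Σ S·P over the event = 0·(5/48) + 1·(4/48) + 2·(2/48) + 3·(4/48) = 5/12.
E[S | R = 3] = (5/12) / (5/16) = 4/3.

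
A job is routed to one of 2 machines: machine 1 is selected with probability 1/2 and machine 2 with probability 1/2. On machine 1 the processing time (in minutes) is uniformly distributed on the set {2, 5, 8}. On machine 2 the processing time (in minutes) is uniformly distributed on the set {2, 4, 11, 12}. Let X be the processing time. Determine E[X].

49/8

E[X | machine 1] = (2+5+8)/3 = 5.
E[X | machine 2] = (2+4+11+12)/4 = 29/4.
By the law of total expectation,
E[X] = (1/2)·(5) + (1/2)·(29/4) = 49/8.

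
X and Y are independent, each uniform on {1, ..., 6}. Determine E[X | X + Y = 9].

9/2

Outcomes with X + Y = 9: (3,6), (4,5), (5,4), (6,3), each with probability 1/36.
E[X | X + Y = 9] = (3 + 4 + 5 + 6) / 4 = 9/2.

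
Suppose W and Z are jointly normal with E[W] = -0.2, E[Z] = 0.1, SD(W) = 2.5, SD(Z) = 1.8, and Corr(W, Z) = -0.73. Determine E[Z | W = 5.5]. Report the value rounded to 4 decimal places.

-2.8959

The regression of Z on W has slope ρ·σ_Z/σ_W and passes through (μ_W, μ_Z).
E[Z | W=5.5] = 0.1 + (-0.73)·(1.8/2.5)·(5.5 − (-0.2)) = 0.1 + (-0.5256)·(5.7) = -2.8959.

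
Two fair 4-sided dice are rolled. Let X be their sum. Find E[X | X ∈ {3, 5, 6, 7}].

P(X ∈ {3, 5, 6, 7}) = 11/16.
Σ over the event: 3·1/8 + 5·1/4 + 6·3/16 + 7·1/8 = 29/8.
E[X | X ∈ {3, 5, 6, 7}] = (29/8) / (11/16) = 58/11.

58/11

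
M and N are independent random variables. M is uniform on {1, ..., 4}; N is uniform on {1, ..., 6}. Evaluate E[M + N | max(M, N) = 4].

Outcomes with max(M, N) = 4: (1,4), (2,4), (3,4), (4,1), (4,2), (4,3), (4,4), each with probability 1/24.
E[M + N | max(M, N) = 4] = (5 + 6 + 7 + 5 + 6 + 7 + 8) / 7 = 44/7.

44/7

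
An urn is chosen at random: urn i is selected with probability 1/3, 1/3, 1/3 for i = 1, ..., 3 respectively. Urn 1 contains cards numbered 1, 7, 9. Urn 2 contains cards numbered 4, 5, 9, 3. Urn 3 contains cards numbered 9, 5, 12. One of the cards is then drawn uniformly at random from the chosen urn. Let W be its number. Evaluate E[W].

235/36

E[W | urn 1] = (1+7+9)/3 = 17/3.
E[W | urn 2] = (4+5+9+3)/4 = 21/4.
E[W | urn 3] = (9+5+12)/3 = 26/3.
By the law of total expectation,
E[W] = (1/3)·(17/3) + (1/3)·(21/4) + (1/3)·(26/3) = 235/36.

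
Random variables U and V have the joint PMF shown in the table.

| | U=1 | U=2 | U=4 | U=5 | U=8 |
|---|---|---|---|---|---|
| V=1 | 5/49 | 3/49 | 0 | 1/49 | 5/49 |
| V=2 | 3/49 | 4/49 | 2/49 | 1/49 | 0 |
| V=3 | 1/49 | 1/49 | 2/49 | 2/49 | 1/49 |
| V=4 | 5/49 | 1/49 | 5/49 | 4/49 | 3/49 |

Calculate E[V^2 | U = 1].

53/7

P(U = 1) = 2/7.
Σ V^2·P over the event = 1·(5/49) + 4·(3/49) + 9·(1/49) + 16·(5/49) = 106/49.
E[V^2 | U = 1] = (106/49) / (2/7) = 53/7.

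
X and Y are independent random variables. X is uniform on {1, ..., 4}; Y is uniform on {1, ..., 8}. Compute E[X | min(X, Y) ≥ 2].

P(min(X, Y) ≥ 2) = 21/32.
Summing X·P(x,y) over outcomes with min(X, Y) ≥ 2 gives 63/32.
E[X | min(X, Y) ≥ 2] = (63/32) / (21/32) = 3.

3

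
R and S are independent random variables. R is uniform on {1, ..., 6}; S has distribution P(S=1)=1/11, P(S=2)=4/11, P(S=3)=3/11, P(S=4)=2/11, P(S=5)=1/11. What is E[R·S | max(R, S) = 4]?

P(max(R, S) = 4) = 8/33.
Summing RS·P(x,y) over outcomes with max(R, S) = 4 gives 76/33.
E[R·S | max(R, S) = 4] = (76/33) / (8/33) = 19/2.

19/2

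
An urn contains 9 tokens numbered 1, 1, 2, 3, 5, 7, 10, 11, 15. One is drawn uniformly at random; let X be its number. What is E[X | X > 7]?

P(X > 7) = 1/3.
Σ over the event: 10·1/9 + 11·1/9 + 15·1/9 = 4.
E[X | X > 7] = (4) / (1/3) = 12.

12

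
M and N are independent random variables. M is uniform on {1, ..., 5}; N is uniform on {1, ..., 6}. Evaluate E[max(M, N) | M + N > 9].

Outcomes with M + N > 9: (4,6), (5,5), (5,6), each with probability 1/30.
E[max(M, N) | M + N > 9] = (6 + 5 + 6) / 3 = 17/3.

17/3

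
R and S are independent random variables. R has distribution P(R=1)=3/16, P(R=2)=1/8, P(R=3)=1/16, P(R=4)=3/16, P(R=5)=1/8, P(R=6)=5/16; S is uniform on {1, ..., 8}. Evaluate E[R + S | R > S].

P(R > S) = 23/64.
Summing (R+S)·P(x,y) over outcomes with R > S gives 177/64.
E[R + S | R > S] = (177/64) / (23/64) = 177/23.

177/23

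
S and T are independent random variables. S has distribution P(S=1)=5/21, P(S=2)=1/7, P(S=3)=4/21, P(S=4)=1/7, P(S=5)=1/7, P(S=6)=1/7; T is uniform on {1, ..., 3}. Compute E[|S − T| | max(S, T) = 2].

P(max(S, T) = 2) = 11/63.
Summing |S−T|·P(x,y) over outcomes with max(S, T) = 2 gives 8/63.
E[|S − T| | max(S, T) = 2] = (8/63) / (11/63) = 8/11.

8/11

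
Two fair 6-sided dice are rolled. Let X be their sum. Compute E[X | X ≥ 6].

106/13

P(X ≥ 6) = 13/18.
Σ over the event: 6·5/36 + 7·1/6 + 8·5/36 + 9·1/9 + 10·1/12 + 11·1/18 + 12·1/36 = 53/9.
E[X | X ≥ 6] = (53/9) / (13/18) = 106/13.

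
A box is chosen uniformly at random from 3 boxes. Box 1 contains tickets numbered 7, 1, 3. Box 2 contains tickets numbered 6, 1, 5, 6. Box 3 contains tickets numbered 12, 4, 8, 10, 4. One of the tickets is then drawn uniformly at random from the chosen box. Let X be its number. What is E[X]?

473/90

E[X | box 1] = (7+1+3)/3 = 11/3.
E[X | box 2] = (6+1+5+6)/4 = 9/2.
E[X | box 3] = (12+4+8+10+4)/5 = 38/5.
By the law of total expectation,
E[X] = (1/3)·(11/3) + (1/3)·(9/2) + (1/3)·(38/5) = 473/90.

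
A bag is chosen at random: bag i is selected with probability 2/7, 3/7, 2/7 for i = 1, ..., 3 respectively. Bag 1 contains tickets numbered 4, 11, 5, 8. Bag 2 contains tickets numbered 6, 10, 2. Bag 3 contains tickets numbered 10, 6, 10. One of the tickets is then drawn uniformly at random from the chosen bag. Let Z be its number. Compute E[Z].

148/21

E[Z | bag 1] = (4+11+5+8)/4 = 7.
E[Z | bag 2] = (6+10+2)/3 = 6.
E[Z | bag 3] = (10+6+10)/3 = 26/3.
By the law of total expectation,
E[Z] = (2/7)·(7) + (3/7)·(6) + (2/7)·(26/3) = 148/21.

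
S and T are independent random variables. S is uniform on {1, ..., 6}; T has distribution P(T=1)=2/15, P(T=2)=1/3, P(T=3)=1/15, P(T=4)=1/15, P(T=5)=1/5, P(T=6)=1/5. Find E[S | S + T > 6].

223/52

P(S + T > 6) = 26/45.
Summing S·P(x,y) over outcomes with S + T > 6 gives 223/90.
E[S | S + T > 6] = (223/90) / (26/45) = 223/52.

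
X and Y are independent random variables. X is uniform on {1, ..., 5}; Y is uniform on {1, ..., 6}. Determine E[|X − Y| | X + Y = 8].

2

Outcomes with X + Y = 8: (2,6), (3,5), (4,4), (5,3), each with probability 1/30.
E[|X − Y| | X + Y = 8] = (4 + 2 + 0 + 2) / 4 = 2.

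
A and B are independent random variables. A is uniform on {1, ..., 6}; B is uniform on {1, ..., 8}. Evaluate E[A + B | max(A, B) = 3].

Outcomes with max(A, B) = 3: (1,3), (2,3), (3,1), (3,2), (3,3), each with probability 1/48.
E[A + B | max(A, B) = 3] = (4 + 5 + 4 + 5 + 6) / 5 = 24/5.

24/5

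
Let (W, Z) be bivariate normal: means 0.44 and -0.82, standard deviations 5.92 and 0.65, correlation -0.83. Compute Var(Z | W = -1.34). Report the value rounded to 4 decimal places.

For a bivariate normal, Var(Z | W=x) = σ_Z²(1 − ρ²).
Var(Z | W=-1.34) = (0.65)²·(1 − (-0.83)²) = 0.4225·0.3111 = 0.1314.

0.1314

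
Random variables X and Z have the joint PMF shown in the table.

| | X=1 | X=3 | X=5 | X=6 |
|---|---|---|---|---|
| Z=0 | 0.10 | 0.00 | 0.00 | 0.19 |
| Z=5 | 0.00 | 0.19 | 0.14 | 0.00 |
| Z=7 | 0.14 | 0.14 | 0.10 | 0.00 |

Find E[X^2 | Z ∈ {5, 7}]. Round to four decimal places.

12.8310

P(Z ∈ {5, 7}) = 0.71.
Σ X^2·P over the event = 1·(0.14) + 9·(0.19) + 9·(0.14) + 25·(0.14) + 25·(0.10) = 9.11.
E[X^2 | Z ∈ {5, 7}] = (9.11) / (0.71) = 12.8310.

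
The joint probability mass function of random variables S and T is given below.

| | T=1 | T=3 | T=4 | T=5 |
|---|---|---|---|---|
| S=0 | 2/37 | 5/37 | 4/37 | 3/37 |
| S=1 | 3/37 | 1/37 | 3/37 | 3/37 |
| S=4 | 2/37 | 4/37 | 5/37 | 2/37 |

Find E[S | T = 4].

P(T = 4) = 12/37.
Σ S·P over the event = 0·(4/37) + 1·(3/37) + 4·(5/37) = 23/37.
E[S | T = 4] = (23/37) / (12/37) = 23/12.

23/12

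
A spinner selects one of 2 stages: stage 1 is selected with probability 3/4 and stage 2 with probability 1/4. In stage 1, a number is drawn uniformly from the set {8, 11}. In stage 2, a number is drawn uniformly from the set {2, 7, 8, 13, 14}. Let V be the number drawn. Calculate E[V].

373/40

E[V | stage 1] = (8+11)/2 = 19/2.
E[V | stage 2] = (2+7+8+13+14)/5 = 44/5.
E[V] = (3/4)·(19/2) + (1/4)·(44/5) = 373/40.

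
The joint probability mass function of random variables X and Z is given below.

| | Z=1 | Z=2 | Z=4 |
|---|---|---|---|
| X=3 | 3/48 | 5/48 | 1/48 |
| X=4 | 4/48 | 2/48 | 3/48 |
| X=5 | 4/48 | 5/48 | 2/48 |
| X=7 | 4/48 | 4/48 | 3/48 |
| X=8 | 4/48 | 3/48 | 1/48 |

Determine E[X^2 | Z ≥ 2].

908/29

P(Z ≥ 2) = 29/48.
Summing X^2·P(X=x,Z=y) over the conditioning event gives 227/12.
E[X^2 | Z ≥ 2] = (227/12) / (29/48) = 908/29.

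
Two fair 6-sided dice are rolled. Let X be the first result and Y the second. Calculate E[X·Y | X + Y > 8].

49/2

Outcomes with X + Y > 8: (3,6), (4,5), (4,6), (5,4), (5,5), (5,6), (6,3), (6,4), (6,5), (6,6), each with probability 1/36.
E[X·Y | X + Y > 8] = (18 + 20 + 24 + 20 + 25 + 30 + 18 + 24 + 30 + 36) / 10 = 49/2.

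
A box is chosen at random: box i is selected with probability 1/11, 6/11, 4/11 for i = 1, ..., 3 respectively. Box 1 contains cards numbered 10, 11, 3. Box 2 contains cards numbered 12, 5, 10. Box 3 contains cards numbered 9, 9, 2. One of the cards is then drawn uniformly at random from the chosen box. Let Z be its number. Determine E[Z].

266/33

E[Z | box 1] = (10+11+3)/3 = 8.
E[Z | box 2] = (12+5+10)/3 = 9.
E[Z | box 3] = (9+9+2)/3 = 20/3.
By the law of total expectation,
E[Z] = (1/11)·(8) + (6/11)·(9) + (4/11)·(20/3) = 266/33.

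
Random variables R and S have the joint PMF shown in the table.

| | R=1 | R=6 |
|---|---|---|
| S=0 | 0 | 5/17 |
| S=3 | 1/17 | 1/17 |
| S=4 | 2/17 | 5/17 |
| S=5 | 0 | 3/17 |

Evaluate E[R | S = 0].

P(S = 0) = 5/17.
Σ R·P over the event = 6·(5/17) = 30/17.
E[R | S = 0] = (30/17) / (5/17) = 6.

6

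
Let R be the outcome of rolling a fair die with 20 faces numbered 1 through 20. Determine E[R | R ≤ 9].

5

Given R ≤ 9, R is equally likely to be any of {1, 2, 3, 4, 5, 6, 7, 8, 9}.
E[R | R ≤ 9] = (1 + 2 + 3 + 4 + 5 + 6 + 7 + 8 + 9) / 9 = 5.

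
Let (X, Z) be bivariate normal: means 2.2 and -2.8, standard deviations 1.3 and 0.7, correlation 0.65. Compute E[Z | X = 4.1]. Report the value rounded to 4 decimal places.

-2.1350

E[Z | X=x] = μ_Z + ρ(σ_Z/σ_X)(x − μ_X) for jointly normal variables.
E[Z | X=4.1] = -2.8 + (0.65)·(0.7/1.3)·(4.1 − (2.2)) = -2.8 + (0.35)·(1.9) = -2.1350.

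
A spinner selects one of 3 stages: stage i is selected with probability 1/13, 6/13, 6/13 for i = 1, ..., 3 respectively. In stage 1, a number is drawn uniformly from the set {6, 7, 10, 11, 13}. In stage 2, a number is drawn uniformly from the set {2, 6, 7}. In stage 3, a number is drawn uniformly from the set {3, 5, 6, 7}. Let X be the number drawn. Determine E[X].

E[X | stage 1] = (6+7+10+11+13)/5 = 47/5.
E[X | stage 2] = (2+6+7)/3 = 5.
E[X | stage 3] = (3+5+6+7)/4 = 21/4.
E[X] = (1/13)·(47/5) + (6/13)·(5) + (6/13)·(21/4) = 709/130.

709/130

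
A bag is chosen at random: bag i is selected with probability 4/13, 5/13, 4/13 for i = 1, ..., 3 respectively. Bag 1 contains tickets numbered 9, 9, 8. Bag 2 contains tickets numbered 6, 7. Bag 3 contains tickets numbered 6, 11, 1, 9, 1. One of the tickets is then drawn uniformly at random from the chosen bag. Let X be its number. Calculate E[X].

E[X | bag 1] = (9+9+8)/3 = 26/3.
E[X | bag 2] = (6+7)/2 = 13/2.
E[X | bag 3] = (6+11+1+9+1)/5 = 28/5.
E[X] = (4/13)·(26/3) + (5/13)·(13/2) + (4/13)·(28/5) = 2687/390.

2687/390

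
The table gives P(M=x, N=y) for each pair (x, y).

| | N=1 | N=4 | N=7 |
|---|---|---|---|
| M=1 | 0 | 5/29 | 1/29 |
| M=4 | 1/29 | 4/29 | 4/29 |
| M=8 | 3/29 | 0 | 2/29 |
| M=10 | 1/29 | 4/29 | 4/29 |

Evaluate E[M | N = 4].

61/13

P(N = 4) = 13/29.
Σ M·P over the event = 1·(5/29) + 4·(4/29) + 10·(4/29) = 61/29.
E[M | N = 4] = (61/29) / (13/29) = 61/13.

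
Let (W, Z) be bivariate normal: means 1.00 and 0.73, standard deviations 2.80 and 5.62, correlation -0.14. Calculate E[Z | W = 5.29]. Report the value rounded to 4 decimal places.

-0.4755

The regression of Z on W has slope ρ·σ_Z/σ_W and passes through (μ_W, μ_Z).
E[Z | W=5.29] = 0.73 + (-0.14)·(5.62/2.80)·(5.29 − (1.00)) = 0.73 + (-0.281)·(4.29) = -0.4755.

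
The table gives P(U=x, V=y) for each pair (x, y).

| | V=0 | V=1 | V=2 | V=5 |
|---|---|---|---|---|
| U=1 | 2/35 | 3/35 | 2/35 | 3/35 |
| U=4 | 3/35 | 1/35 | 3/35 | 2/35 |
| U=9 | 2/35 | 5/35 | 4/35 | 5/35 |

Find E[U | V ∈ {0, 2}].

P(V ∈ {0, 2}) = 16/35.
Summing U·P(U=x,V=y) over the conditioning event gives 82/35.
E[U | V ∈ {0, 2}] = (82/35) / (16/35) = 41/8.

41/8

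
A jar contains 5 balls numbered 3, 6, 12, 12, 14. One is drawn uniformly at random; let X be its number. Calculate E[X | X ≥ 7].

P(X ≥ 7) = 3/5.
Σ over the event: 12·2/5 + 14·1/5 = 38/5.
E[X | X ≥ 7] = (38/5) / (3/5) = 38/3.

38/3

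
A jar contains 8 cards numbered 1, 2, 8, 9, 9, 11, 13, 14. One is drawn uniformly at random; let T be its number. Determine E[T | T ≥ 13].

27/2

P(T ≥ 13) = 1/4.
Σ over the event: 13·1/8 + 14·1/8 = 27/8.
E[T | T ≥ 13] = (27/8) / (1/4) = 27/2.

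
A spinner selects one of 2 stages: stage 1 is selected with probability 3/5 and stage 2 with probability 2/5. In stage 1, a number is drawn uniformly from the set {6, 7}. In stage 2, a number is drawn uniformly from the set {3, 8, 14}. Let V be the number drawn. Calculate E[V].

E[V | stage 1] = (6+7)/2 = 13/2.
E[V | stage 2] = (3+8+14)/3 = 25/3.
By the law of total expectation,
E[V] = (3/5)·(13/2) + (2/5)·(25/3) = 217/30.

217/30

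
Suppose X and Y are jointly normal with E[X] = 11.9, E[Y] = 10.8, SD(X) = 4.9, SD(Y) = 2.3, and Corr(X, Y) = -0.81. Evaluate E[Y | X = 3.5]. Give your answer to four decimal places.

13.9937

The regression of Y on X has slope ρ·σ_Y/σ_X and passes through (μ_X, μ_Y).
E[Y | X=3.5] = 10.8 + (-0.81)·(2.3/4.9)·(3.5 − (11.9)) = 10.8 + (-0.3802)·(-8.4) = 13.9937.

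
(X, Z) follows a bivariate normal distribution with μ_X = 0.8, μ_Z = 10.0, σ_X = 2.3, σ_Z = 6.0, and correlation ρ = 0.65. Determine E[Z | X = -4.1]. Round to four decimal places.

1.6913

E[Z | X=x] = μ_Z + ρ(σ_Z/σ_X)(x − μ_X) for jointly normal variables.
E[Z | X=-4.1] = 10.0 + (0.65)·(6.0/2.3)·(-4.1 − (0.8)) = 10.0 + (1.69565)·(-4.9) = 1.6913.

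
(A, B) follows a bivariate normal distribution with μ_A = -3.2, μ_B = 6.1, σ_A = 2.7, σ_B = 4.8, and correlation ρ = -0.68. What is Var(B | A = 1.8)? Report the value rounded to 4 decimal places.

12.3863

The conditional variance in a bivariate normal is σ_B²(1 − ρ²), independent of x.
Var(B | A=1.8) = (4.8)²·(1 − (-0.68)²) = 23.04·0.5376 = 12.3863.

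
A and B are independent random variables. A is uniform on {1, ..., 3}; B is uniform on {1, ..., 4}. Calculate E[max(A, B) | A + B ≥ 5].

Outcomes with A + B ≥ 5: (1,4), (2,3), (2,4), (3,2), (3,3), (3,4), each with probability 1/12.
E[max(A, B) | A + B ≥ 5] = (4 + 3 + 4 + 3 + 3 + 4) / 6 = 7/2.

7/2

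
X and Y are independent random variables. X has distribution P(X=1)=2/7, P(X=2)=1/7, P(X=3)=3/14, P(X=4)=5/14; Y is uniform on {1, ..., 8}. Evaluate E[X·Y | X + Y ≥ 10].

P(X + Y ≥ 10) = 23/112.
Summing XY·P(x,y) over outcomes with X + Y ≥ 10 gives 587/112.
E[X·Y | X + Y ≥ 10] = (587/112) / (23/112) = 587/23.

587/23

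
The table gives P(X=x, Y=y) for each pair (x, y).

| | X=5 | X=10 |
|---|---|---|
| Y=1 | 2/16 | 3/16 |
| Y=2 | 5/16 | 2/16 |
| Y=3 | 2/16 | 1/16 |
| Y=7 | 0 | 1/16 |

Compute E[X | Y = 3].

20/3

P(Y = 3) = 3/16.
Summing X·P(X=x,Y=y) over the conditioning event gives 5/4.
E[X | Y = 3] = (5/4) / (3/16) = 20/3.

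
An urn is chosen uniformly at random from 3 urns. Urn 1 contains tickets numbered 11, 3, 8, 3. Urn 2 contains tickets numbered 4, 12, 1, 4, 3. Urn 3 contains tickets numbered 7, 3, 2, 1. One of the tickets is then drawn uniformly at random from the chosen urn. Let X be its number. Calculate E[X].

E[X | urn 1] = (11+3+8+3)/4 = 25/4.
E[X | urn 2] = (4+12+1+4+3)/5 = 24/5.
E[X | urn 3] = (7+3+2+1)/4 = 13/4.
By the law of total expectation,
E[X] = (1/3)·(25/4) + (1/3)·(24/5) + (1/3)·(13/4) = 143/30.

143/30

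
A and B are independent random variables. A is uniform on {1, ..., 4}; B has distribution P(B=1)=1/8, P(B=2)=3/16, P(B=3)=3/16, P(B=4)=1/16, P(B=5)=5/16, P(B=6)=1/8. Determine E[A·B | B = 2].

5

P(B = 2) = 3/16.
Summing AB·P(x,y) over outcomes with B = 2 gives 15/16.
E[A·B | B = 2] = (15/16) / (3/16) = 5.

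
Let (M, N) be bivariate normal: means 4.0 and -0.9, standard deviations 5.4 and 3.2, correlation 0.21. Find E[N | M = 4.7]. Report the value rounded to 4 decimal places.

-0.8129

E[N | M=x] = μ_N + ρ(σ_N/σ_M)(x − μ_M) for jointly normal variables.
E[N | M=4.7] = -0.9 + (0.21)·(3.2/5.4)·(4.7 − (4.0)) = -0.9 + (0.12444)·(0.7) = -0.8129.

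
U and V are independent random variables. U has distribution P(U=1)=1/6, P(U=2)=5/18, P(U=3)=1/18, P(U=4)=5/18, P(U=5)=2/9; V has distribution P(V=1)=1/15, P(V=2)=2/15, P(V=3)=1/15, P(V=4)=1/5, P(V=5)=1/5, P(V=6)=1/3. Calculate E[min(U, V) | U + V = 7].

85/46

P(U + V = 7) = 23/135.
Summing min(U,V)·P(x,y) over outcomes with U + V = 7 gives 17/54.
E[min(U, V) | U + V = 7] = (17/54) / (23/135) = 85/46.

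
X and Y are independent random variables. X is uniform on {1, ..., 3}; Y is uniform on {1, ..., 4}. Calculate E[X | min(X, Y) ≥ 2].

Outcomes with min(X, Y) ≥ 2: (2,2), (2,3), (2,4), (3,2), (3,3), (3,4), each with probability 1/12.
E[X | min(X, Y) ≥ 2] = (2 + 2 + 2 + 3 + 3 + 3) / 6 = 5/2.

5/2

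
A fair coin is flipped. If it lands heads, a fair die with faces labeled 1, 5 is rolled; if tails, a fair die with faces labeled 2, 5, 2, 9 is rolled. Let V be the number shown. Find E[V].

15/4

E[V | heads] = (1+5)/2 = 3.
E[V | tails] = (2+5+2+9)/4 = 9/2.
E[V] = (1/2)·(3) + (1/2)·(9/2) = 15/4.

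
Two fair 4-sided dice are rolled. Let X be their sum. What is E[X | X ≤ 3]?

P(X ≤ 3) = 3/16.
Σ over the event: 2·1/16 + 3·1/8 = 1/2.
E[X | X ≤ 3] = (1/2) / (3/16) = 8/3.

8/3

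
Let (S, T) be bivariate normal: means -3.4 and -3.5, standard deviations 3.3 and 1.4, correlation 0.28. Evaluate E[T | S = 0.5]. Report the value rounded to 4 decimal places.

The regression of T on S has slope ρ·σ_T/σ_S and passes through (μ_S, μ_T).
E[T | S=0.5] = -3.5 + (0.28)·(1.4/3.3)·(0.5 − (-3.4)) = -3.5 + (0.11879)·(3.9) = -3.0367.

-3.0367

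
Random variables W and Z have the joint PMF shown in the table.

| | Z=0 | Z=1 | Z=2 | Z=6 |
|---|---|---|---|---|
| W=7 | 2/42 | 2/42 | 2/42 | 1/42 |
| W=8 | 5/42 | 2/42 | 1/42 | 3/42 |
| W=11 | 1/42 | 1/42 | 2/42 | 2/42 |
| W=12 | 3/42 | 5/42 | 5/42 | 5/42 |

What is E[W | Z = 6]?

P(Z = 6) = 11/42.
Σ W·P over the event = 7·(1/42) + 8·(3/42) + 11·(2/42) + 12·(5/42) = 113/42.
E[W | Z = 6] = (113/42) / (11/42) = 113/11.

113/11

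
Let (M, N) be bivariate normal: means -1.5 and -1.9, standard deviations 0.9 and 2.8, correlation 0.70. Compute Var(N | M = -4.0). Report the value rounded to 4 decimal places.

The conditional variance in a bivariate normal is σ_N²(1 − ρ²), independent of x.
Var(N | M=-4.0) = (2.8)²·(1 − (0.70)²) = 7.84·0.51 = 3.9984.

3.9984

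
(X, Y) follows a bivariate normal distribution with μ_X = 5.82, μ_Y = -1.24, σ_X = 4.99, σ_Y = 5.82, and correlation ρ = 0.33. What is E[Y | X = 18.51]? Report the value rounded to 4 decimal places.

3.6443

E[Y | X=x] = μ_Y + ρ(σ_Y/σ_X)(x − μ_X) for jointly normal variables.
E[Y | X=18.51] = -1.24 + (0.33)·(5.82/4.99)·(18.51 − (5.82)) = -1.24 + (0.38489)·(12.69) = 3.6443.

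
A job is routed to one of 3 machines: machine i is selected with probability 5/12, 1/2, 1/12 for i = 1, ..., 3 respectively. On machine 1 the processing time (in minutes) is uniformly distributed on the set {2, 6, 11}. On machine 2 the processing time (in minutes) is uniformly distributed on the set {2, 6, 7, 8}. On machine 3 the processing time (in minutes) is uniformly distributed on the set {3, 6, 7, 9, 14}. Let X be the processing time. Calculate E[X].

2219/360

E[X | machine 1] = (2+6+11)/3 = 19/3.
E[X | machine 2] = (2+6+7+8)/4 = 23/4.
E[X | machine 3] = (3+6+7+9+14)/5 = 39/5.
By the law of total expectation,
E[X] = (5/12)·(19/3) + (1/2)·(23/4) + (1/12)·(39/5) = 2219/360.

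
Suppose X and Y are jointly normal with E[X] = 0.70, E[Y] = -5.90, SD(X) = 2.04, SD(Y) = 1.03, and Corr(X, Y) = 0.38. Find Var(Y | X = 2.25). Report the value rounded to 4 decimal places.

Var(Y | X=x) = (1 − ρ²)·σ_Y².
Var(Y | X=2.25) = (1.03)²·(1 − (0.38)²) = 1.0609·0.8556 = 0.9077.

0.9077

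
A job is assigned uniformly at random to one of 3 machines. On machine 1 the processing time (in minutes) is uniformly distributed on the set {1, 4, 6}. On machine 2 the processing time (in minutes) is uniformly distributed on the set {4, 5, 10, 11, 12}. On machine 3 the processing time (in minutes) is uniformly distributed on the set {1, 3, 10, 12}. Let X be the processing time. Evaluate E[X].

E[X | machine 1] = (1+4+6)/3 = 11/3.
E[X | machine 2] = (4+5+10+11+12)/5 = 42/5.
E[X | machine 3] = (1+3+10+12)/4 = 13/2.
E[X] = (1/3)·(11/3) + (1/3)·(42/5) + (1/3)·(13/2) = 557/90.

557/90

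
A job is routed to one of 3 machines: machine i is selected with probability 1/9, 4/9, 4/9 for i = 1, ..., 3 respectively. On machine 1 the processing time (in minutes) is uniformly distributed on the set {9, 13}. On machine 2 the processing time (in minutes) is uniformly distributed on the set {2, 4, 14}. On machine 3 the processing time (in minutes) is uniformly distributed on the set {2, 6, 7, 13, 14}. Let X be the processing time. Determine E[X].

E[X | machine 1] = (9+13)/2 = 11.
E[X | machine 2] = (2+4+14)/3 = 20/3.
E[X | machine 3] = (2+6+7+13+14)/5 = 42/5.
By the law of total expectation,
E[X] = (1/9)·(11) + (4/9)·(20/3) + (4/9)·(42/5) = 1069/135.

1069/135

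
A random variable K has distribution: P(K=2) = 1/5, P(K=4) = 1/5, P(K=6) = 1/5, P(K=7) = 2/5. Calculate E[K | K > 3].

P(K > 3) = 4/5.
Σ over the event: 4·1/5 + 6·1/5 + 7·2/5 = 24/5.
E[K | K > 3] = (24/5) / (4/5) = 6.

6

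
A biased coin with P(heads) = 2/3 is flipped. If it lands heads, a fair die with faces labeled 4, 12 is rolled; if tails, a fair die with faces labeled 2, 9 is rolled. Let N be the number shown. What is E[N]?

43/6

E[N | heads] = (4+12)/2 = 8.
E[N | tails] = (2+9)/2 = 11/2.
E[N] = (2/3)·(8) + (1/3)·(11/2) = 43/6.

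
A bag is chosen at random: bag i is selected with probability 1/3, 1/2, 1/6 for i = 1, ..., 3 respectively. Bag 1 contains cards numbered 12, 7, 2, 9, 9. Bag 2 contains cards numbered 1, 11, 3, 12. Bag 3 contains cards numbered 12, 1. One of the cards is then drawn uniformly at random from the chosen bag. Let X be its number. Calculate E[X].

847/120

E[X | bag 1] = (12+7+2+9+9)/5 = 39/5.
E[X | bag 2] = (1+11+3+12)/4 = 27/4.
E[X | bag 3] = (12+1)/2 = 13/2.
E[X] = (1/3)·(39/5) + (1/2)·(27/4) + (1/6)·(13/2) = 847/120.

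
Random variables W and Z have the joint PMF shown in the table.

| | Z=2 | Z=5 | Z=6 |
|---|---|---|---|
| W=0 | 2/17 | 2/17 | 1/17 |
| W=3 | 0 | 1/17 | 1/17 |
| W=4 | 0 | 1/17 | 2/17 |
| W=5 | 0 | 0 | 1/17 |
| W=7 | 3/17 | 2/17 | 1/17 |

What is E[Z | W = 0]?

4

P(W = 0) = 5/17.
Summing Z·P(W=x,Z=y) over the conditioning event gives 20/17.
E[Z | W = 0] = (20/17) / (5/17) = 4.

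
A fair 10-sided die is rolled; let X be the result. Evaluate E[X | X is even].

Given X is even, X is equally likely to be any of {2, 4, 6, 8, 10}.
E[X | X is even] = (2 + 4 + 6 + 8 + 10) / 5 = 6.

6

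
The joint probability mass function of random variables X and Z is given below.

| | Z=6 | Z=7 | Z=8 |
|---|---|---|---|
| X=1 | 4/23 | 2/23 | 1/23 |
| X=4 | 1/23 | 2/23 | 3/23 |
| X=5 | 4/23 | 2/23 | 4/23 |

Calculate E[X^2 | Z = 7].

P(Z = 7) = 6/23.
Summing X^2·P(X=x,Z=y) over the conditioning event gives 84/23.
E[X^2 | Z = 7] = (84/23) / (6/23) = 14.

14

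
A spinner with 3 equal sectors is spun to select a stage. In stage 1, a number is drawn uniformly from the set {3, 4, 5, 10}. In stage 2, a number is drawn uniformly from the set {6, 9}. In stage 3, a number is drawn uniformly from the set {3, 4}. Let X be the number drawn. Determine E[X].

E[X | stage 1] = (3+4+5+10)/4 = 11/2.
E[X | stage 2] = (6+9)/2 = 15/2.
E[X | stage 3] = (3+4)/2 = 7/2.
E[X] = (1/3)·(11/2) + (1/3)·(15/2) + (1/3)·(7/2) = 11/2.

11/2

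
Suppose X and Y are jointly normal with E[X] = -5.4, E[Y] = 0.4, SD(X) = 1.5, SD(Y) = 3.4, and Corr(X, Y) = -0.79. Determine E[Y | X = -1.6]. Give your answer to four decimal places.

-6.4045

The regression of Y on X has slope ρ·σ_Y/σ_X and passes through (μ_X, μ_Y).
E[Y | X=-1.6] = 0.4 + (-0.79)·(3.4/1.5)·(-1.6 − (-5.4)) = 0.4 + (-1.79067)·(3.8) = -6.4045.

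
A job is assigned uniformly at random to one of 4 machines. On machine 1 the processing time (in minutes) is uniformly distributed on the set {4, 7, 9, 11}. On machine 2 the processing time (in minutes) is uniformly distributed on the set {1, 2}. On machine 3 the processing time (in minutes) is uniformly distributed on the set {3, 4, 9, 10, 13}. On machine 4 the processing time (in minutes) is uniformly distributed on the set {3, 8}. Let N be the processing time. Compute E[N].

451/80

E[N | machine 1] = (4+7+9+11)/4 = 31/4.
E[N | machine 2] = (1+2)/2 = 3/2.
E[N | machine 3] = (3+4+9+10+13)/5 = 39/5.
E[N | machine 4] = (3+8)/2 = 11/2.
E[N] = (1/4)·(31/4) + (1/4)·(3/2) + (1/4)·(39/5) + (1/4)·(11/2) = 451/80.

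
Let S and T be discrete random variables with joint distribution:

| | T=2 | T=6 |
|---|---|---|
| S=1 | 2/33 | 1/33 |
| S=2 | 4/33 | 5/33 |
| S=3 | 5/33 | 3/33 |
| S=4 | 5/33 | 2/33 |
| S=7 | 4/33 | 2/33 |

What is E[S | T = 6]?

P(T = 6) = 13/33.
Σ S·P over the event = 1·(1/33) + 2·(5/33) + 3·(3/33) + 4·(2/33) + 7·(2/33) = 14/11.
E[S | T = 6] = (14/11) / (13/33) = 42/13.

42/13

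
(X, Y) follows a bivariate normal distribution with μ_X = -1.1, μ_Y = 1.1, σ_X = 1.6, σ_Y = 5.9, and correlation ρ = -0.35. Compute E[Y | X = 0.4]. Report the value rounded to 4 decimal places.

The regression of Y on X has slope ρ·σ_Y/σ_X and passes through (μ_X, μ_Y).
E[Y | X=0.4] = 1.1 + (-0.35)·(5.9/1.6)·(0.4 − (-1.1)) = 1.1 + (-1.2906)·(1.5) = -0.8359.

-0.8359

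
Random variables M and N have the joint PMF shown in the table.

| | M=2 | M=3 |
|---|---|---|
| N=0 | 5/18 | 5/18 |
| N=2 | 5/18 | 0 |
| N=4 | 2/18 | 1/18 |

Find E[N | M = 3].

2/3

P(M = 3) = 1/3.
Σ N·P over the event = 0·(5/18) + 4·(1/18) = 2/9.
E[N | M = 3] = (2/9) / (1/3) = 2/3.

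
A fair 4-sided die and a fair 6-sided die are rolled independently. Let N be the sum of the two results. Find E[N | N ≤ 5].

P(N ≤ 5) = 5/12.
Σ over the event: 2·1/24 + 3·1/12 + 4·1/8 + 5·1/6 = 5/3.
E[N | N ≤ 5] = (5/3) / (5/12) = 4.

4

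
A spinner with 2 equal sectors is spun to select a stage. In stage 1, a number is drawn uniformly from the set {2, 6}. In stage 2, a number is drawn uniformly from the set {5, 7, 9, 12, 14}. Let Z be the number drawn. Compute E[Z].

E[Z | stage 1] = (2+6)/2 = 4.
E[Z | stage 2] = (5+7+9+12+14)/5 = 47/5.
By the law of total expectation,
E[Z] = (1/2)·(4) + (1/2)·(47/5) = 67/10.

67/10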